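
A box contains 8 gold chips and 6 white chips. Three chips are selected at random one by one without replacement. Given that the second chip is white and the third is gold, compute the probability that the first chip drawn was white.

P(first=white and the second chip is white and the third is gold) = (6/14)·(5/13)·(8/12) = 10/91.
P(E) = Σ over first color = 2/13 + 10/91 = 24/91.
By Bayes, P(first=white | E) = 10/91 / 24/91 = 5/12 ≈ 0.4167.

5/12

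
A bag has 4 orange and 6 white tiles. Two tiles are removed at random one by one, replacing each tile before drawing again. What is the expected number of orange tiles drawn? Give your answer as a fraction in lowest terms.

By linearity of expectation, E[X] = Σ P(draw i is orange); each independent draw has P(orange) = 4/10.
E[X] = 2 · 4/10 = 4/5 ≈ 0.8000.

4/5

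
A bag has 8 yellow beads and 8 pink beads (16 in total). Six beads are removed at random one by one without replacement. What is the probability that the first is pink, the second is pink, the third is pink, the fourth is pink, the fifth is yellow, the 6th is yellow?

Multiply the conditional probability of each draw in order, without replacement, so each draw removes one from its color and from the total.
P = (8/16) · (7/15) · (6/14) · (5/13) · (8/12) · (7/11) = 7/429 ≈ 0.0163.

7/429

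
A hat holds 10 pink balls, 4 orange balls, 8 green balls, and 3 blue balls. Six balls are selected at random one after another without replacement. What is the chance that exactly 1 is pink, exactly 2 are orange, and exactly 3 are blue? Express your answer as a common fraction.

Unordered draws without replacement: count favorable combinations over C(25,6).
Favorable = C(10,1) · C(4,2) · C(8,0) · C(3,3) = 60; total = C(25,6) = 177100.
P = 60/177100 = 3/8855 ≈ 0.0003.

3/8855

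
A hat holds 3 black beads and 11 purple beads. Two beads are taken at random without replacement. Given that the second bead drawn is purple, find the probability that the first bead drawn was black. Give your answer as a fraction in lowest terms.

3/13

P(first=black and the second bead drawn is purple) = (3/14)·(11/13) = 33/182.
P(the second bead drawn is purple) = Σ over first color = 33/182 + 55/91 = 11/14.
By Bayes, P(first=black | the second bead drawn is purple) = 33/182 / 11/14 = 3/13 ≈ 0.2308.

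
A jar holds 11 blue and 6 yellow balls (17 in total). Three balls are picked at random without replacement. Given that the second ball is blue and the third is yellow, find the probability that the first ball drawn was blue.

P(first=blue and the second ball is blue and the third is yellow) = (11/17)·(10/16)·(6/15) = 11/68.
P(E) = Σ over first color = 11/68 + 11/136 = 33/136.
By Bayes, P(first=blue | E) = 11/68 / 33/136 = 2/3 ≈ 0.6667.

2/3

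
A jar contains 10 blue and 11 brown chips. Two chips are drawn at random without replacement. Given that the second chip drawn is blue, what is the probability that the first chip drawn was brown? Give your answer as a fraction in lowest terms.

11/20

P(first=brown and the second chip drawn is blue) = (11/21)·(10/20) = 11/42.
P(the second chip drawn is blue) = Σ over first color = 3/14 + 11/42 = 10/21.
By Bayes, P(first=brown | the second chip drawn is blue) = 11/42 / 10/21 = 11/20 ≈ 0.5500.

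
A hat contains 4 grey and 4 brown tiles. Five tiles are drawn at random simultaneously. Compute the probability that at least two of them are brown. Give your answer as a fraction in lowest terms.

Sum the hypergeometric tail for j = 2,…,4 brown tiles.
Favorable = C(4,2)·C(4,3) + C(4,3)·C(4,2) + C(4,4)·C(4,1) = 52; total = C(8,5) = 56.
P = 52/56 = 13/14 ≈ 0.9286.

13/14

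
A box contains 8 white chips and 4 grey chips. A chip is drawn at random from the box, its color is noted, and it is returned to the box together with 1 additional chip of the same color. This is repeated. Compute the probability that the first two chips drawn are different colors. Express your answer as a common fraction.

16/39

Either white then grey, or grey then white; after the first draw the total is 13.
P = (8/12)·(4/13) + (4/12)·(8/13) = 16/39 ≈ 0.4103.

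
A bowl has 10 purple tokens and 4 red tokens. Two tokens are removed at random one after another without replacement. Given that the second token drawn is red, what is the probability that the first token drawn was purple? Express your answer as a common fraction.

P(first=purple and the second token drawn is red) = (10/14)·(4/13) = 20/91.
P(the second token drawn is red) = Σ over first color = 20/91 + 6/91 = 2/7.
By Bayes, P(first=purple | the second token drawn is red) = 20/91 / 2/7 = 10/13 ≈ 0.7692.

10/13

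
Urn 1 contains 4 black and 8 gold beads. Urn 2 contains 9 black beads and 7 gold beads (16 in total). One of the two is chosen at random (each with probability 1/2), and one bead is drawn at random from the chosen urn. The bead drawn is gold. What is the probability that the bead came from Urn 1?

P(gold | Urn 1) = 2/3; P(gold | Urn 2) = 7/16.
P(gold) = 1/2·2/3 + 1/2·7/16 = 53/96.
By Bayes' rule, P(Urn 1 | gold) = 1/3 / 53/96 = 32/53 ≈ 0.6038.

32/53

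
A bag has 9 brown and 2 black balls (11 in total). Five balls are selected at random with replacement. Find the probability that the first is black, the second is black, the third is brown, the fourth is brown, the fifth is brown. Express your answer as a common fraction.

2916/161051

Multiply the conditional probability of each draw in order, with replacement (the composition resets each draw).
P = (2/11) · (2/11) · (9/11) · (9/11) · (9/11) = 2916/161051 ≈ 0.0181.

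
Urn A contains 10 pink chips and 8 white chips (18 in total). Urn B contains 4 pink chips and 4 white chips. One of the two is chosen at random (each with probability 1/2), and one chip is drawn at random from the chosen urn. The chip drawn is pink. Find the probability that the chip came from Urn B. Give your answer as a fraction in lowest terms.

P(pink | Urn A) = 5/9; P(pink | Urn B) = 1/2.
P(pink) = 1/2·5/9 + 1/2·1/2 = 19/36.
By Bayes' rule, P(Urn B | pink) = 1/4 / 19/36 = 9/19 ≈ 0.4737.

9/19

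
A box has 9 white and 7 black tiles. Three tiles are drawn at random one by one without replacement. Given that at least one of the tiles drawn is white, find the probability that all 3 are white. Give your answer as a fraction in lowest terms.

P(all 3 white) = C(9,3)/C(16,3) = 3/20; P(at least one white) = 1 − C(7,3)/C(16,3) = 15/16.
Since 'all 3 white' ⊆ 'at least one white', P(all 3 | at least one) = 3/20 / 15/16 = 4/25 ≈ 0.1600.

4/25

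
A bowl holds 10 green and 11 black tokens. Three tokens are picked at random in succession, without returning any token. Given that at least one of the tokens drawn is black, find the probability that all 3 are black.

3/22

P(all 3 black) = C(11,3)/C(21,3) = 33/266; P(at least one black) = 1 − C(10,3)/C(21,3) = 121/133.
Since 'all 3 black' ⊆ 'at least one black', P(all 3 | at least one) = 33/266 / 121/133 = 3/22 ≈ 0.1364.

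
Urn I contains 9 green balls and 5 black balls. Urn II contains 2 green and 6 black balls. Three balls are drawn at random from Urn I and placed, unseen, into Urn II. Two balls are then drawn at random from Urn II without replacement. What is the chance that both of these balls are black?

36/91

Condition on how many of the transferred balls are black (from Urn I: 5 black of 14; then Urn II has 11 total).
  0 black: C(5,0)C(9,3)/C(14,3) = 3/13; then P = C(6,2)/C(11,2) = 3/11
  1 black: C(5,1)C(9,2)/C(14,3) = 45/91; then P = C(7,2)/C(11,2) = 21/55
  2 black: C(5,2)C(9,1)/C(14,3) = 45/182; then P = C(8,2)/C(11,2) = 28/55
  3 black: C(5,3)C(9,0)/C(14,3) = 5/182; then P = C(9,2)/C(11,2) = 36/55
P(both black) = 36/91 ≈ 0.3956.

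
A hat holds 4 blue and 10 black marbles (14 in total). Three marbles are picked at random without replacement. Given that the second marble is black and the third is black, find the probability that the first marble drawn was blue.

1/3

P(first=blue and the second marble is black and the third is black) = (4/14)·(10/13)·(9/12) = 15/91.
P(E) = Σ over first color = 15/91 + 30/91 = 45/91.
By Bayes, P(first=blue | E) = 15/91 / 45/91 = 1/3 ≈ 0.3333.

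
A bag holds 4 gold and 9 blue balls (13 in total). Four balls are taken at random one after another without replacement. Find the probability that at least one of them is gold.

Use the complement: P(at least one gold) = 1 − P(no gold).
P(none) = C(9,4)/C(13,4) = 126/715.
So P = 1 − 126/715 = 589/715 ≈ 0.8238.

589/715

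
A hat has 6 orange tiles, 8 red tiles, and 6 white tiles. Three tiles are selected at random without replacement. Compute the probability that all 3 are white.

1/57

Unordered draws without replacement: count favorable combinations over C(20,3).
Favorable = C(6,0) · C(8,0) · C(6,3) = 20; total = C(20,3) = 1140.
P = 20/1140 = 1/57 ≈ 0.0175.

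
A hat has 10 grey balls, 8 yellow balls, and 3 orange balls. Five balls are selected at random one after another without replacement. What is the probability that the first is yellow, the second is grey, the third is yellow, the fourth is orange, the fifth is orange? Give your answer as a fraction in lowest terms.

4/2907

Multiply the conditional probability of each draw in order, without replacement, so each draw removes one from its color and from the total.
P = (8/21) · (10/20) · (7/19) · (3/18) · (2/17) = 4/2907 ≈ 0.0014.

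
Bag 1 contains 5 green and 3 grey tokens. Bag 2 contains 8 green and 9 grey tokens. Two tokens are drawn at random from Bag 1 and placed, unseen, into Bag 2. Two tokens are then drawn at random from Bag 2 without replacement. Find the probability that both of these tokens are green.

179/798

Condition on how many of the transferred tokens are green (from Bag 1: 5 green of 8; then Bag 2 has 19 total).
  0 green: C(5,0)C(3,2)/C(8,2) = 3/28; then P = C(8,2)/C(19,2) = 28/171
  1 green: C(5,1)C(3,1)/C(8,2) = 15/28; then P = C(9,2)/C(19,2) = 4/19
  2 green: C(5,2)C(3,0)/C(8,2) = 5/14; then P = C(10,2)/C(19,2) = 5/19
P(both green) = 179/798 ≈ 0.2243.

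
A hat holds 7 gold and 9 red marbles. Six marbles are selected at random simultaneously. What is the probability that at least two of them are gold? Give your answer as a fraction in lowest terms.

Sum the hypergeometric tail for j = 2,…,6 gold marbles.
Favorable = C(7,2)·C(9,4) + C(7,3)·C(9,3) + C(7,4)·C(9,2) + C(7,5)·C(9,1) + C(7,6)·C(9,0) = 7042; total = C(16,6) = 8008.
P = 7042/8008 = 503/572 ≈ 0.8794.

503/572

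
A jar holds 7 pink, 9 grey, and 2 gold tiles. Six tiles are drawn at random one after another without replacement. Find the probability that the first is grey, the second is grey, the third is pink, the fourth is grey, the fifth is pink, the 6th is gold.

7/2210

Multiply the conditional probability of each draw in order, without replacement, so each draw removes one from its color and from the total.
P = (9/18) · (8/17) · (7/16) · (7/15) · (6/14) · (2/13) = 7/2210 ≈ 0.0032.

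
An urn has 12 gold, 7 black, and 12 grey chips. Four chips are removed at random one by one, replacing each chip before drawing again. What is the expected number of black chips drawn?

By linearity of expectation, E[X] = Σ P(draw i is black); each independent draw has P(black) = 7/31.
E[X] = 4 · 7/31 = 28/31 ≈ 0.9032.

28/31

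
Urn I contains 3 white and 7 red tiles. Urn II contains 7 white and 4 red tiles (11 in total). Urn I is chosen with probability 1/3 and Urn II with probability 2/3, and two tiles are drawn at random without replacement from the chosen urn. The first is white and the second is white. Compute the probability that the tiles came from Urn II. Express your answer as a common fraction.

P(E | Urn I) = 1/15; P(E | Urn II) = 21/55.
P(E) = 1/3·1/15 + 2/3·21/55 = 137/495.
By Bayes' rule, P(Urn II | E) = 14/55 / 137/495 = 126/137 ≈ 0.9197.

126/137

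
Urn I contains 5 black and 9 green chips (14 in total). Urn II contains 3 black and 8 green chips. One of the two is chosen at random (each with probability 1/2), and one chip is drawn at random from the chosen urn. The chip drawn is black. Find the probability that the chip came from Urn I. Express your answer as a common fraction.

55/97

P(black | Urn I) = 5/14; P(black | Urn II) = 3/11.
P(black) = 1/2·5/14 + 1/2·3/11 = 97/308.
By Bayes' rule, P(Urn I | black) = 5/28 / 97/308 = 55/97 ≈ 0.5670.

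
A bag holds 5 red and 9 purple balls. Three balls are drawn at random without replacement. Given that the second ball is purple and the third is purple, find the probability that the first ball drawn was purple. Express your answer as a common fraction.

7/12

P(first=purple and the second ball is purple and the third is purple) = (9/14)·(8/13)·(7/12) = 3/13.
P(E) = Σ over first color = 15/91 + 3/13 = 36/91.
By Bayes, P(first=purple | E) = 3/13 / 36/91 = 7/12 ≈ 0.5833.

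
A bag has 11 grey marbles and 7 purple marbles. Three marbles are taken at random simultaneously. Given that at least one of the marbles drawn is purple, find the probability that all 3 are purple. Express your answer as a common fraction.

P(all 3 purple) = C(7,3)/C(18,3) = 35/816; P(at least one purple) = 1 − C(11,3)/C(18,3) = 217/272.
Since 'all 3 purple' ⊆ 'at least one purple', P(all 3 | at least one) = 35/816 / 217/272 = 5/93 ≈ 0.0538.

5/93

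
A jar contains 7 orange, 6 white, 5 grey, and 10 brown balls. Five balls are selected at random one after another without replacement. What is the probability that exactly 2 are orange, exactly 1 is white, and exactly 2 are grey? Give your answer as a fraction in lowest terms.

1/78

Unordered draws without replacement: count favorable combinations over C(28,5).
Favorable = C(7,2) · C(6,1) · C(5,2) · C(10,0) = 1260; total = C(28,5) = 98280.
P = 1260/98280 = 1/78 ≈ 0.0128.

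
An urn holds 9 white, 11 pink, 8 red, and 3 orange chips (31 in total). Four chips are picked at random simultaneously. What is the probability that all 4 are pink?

Unordered draws without replacement: count favorable combinations over C(31,4).
Favorable = C(9,0) · C(11,4) · C(8,0) · C(3,0) = 330; total = C(31,4) = 31465.
P = 330/31465 = 66/6293 ≈ 0.0105.

66/6293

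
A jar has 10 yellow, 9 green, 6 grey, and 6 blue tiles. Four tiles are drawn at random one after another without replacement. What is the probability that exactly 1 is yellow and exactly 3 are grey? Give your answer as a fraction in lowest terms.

Unordered draws without replacement: count favorable combinations over C(31,4).
Favorable = C(10,1) · C(9,0) · C(6,3) · C(6,0) = 200; total = C(31,4) = 31465.
P = 200/31465 = 40/6293 ≈ 0.0064.

40/6293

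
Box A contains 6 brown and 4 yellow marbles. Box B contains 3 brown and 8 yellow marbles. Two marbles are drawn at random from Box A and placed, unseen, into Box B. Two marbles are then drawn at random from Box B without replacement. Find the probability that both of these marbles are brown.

Condition on how many of the transferred marbles are brown (from Box A: 6 brown of 10; then Box B has 13 total).
  0 brown: C(6,0)C(4,2)/C(10,2) = 2/15; then P = C(3,2)/C(13,2) = 1/26
  1 brown: C(6,1)C(4,1)/C(10,2) = 8/15; then P = C(4,2)/C(13,2) = 1/13
  2 brown: C(6,2)C(4,0)/C(10,2) = 1/3; then P = C(5,2)/C(13,2) = 5/39
P(both brown) = 4/45 ≈ 0.0889.

4/45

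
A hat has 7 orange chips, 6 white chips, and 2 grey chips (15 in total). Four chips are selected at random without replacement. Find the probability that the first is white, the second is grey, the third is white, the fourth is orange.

Multiply the conditional probability of each draw in order, without replacement, so each draw removes one from its color and from the total.
P = (6/15) · (2/14) · (5/13) · (7/12) = 1/78 ≈ 0.0128.

1/78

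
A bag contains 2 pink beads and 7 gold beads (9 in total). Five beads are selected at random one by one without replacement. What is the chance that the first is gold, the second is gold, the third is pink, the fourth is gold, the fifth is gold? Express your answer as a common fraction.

1/9

Multiply the conditional probability of each draw in order, without replacement, so each draw removes one from its color and from the total.
P = (7/9) · (6/8) · (2/7) · (5/6) · (4/5) = 1/9 ≈ 0.1111.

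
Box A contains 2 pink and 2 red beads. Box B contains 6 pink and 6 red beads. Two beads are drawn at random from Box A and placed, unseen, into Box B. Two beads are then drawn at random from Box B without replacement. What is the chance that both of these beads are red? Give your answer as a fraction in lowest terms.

Condition on how many of the transferred beads are red (from Box A: 2 red of 4; then Box B has 14 total).
  0 red: C(2,0)C(2,2)/C(4,2) = 1/6; then P = C(6,2)/C(14,2) = 15/91
  1 red: C(2,1)C(2,1)/C(4,2) = 2/3; then P = C(7,2)/C(14,2) = 3/13
  2 red: C(2,2)C(2,0)/C(4,2) = 1/6; then P = C(8,2)/C(14,2) = 4/13
P(both red) = 127/546 ≈ 0.2326.

127/546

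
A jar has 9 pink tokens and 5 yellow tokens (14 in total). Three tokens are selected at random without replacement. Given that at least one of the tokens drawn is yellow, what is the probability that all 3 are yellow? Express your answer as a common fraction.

1/28

P(all 3 yellow) = C(5,3)/C(14,3) = 5/182; P(at least one yellow) = 1 − C(9,3)/C(14,3) = 10/13.
Since 'all 3 yellow' ⊆ 'at least one yellow', P(all 3 | at least one) = 5/182 / 10/13 = 1/28 ≈ 0.0357.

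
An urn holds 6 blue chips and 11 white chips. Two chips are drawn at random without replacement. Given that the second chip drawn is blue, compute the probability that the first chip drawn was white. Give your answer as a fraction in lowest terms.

11/16

P(first=white and the second chip drawn is blue) = (11/17)·(6/16) = 33/136.
P(the second chip drawn is blue) = Σ over first color = 15/136 + 33/136 = 6/17.
By Bayes, P(first=white | the second chip drawn is blue) = 33/136 / 6/17 = 11/16 ≈ 0.6875.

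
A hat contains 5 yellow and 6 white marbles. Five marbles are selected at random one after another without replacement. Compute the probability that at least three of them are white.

281/462

Sum the hypergeometric tail for j = 3,…,5 white marbles.
Favorable = C(6,3)·C(5,2) + C(6,4)·C(5,1) + C(6,5)·C(5,0) = 281; total = C(11,5) = 462.
P = 281/462 = 281/462 ≈ 0.6082.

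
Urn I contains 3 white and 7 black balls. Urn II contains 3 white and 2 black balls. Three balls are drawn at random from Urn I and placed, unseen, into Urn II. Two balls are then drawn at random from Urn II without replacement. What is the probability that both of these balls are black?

33/140

Condition on how many of the transferred balls are black (from Urn I: 7 black of 10; then Urn II has 8 total).
  0 black: C(7,0)C(3,3)/C(10,3) = 1/120; then P = C(2,2)/C(8,2) = 1/28
  1 black: C(7,1)C(3,2)/C(10,3) = 7/40; then P = C(3,2)/C(8,2) = 3/28
  2 black: C(7,2)C(3,1)/C(10,3) = 21/40; then P = C(4,2)/C(8,2) = 3/14
  3 black: C(7,3)C(3,0)/C(10,3) = 7/24; then P = C(5,2)/C(8,2) = 5/14
P(both black) = 33/140 ≈ 0.2357.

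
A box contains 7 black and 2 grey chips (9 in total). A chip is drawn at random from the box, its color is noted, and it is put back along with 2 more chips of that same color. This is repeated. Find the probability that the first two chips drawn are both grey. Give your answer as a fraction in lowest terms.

8/99

After a grey draw the box holds 4 grey out of 11.
P = (2/9)·(4/11) = 8/99 ≈ 0.0808.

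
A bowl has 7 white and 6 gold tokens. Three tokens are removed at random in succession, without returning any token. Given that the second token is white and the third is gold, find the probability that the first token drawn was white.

6/11

P(first=white and the second token is white and the third is gold) = (7/13)·(6/12)·(6/11) = 21/143.
P(E) = Σ over first color = 21/143 + 35/286 = 7/26.
By Bayes, P(first=white | E) = 21/143 / 7/26 = 6/11 ≈ 0.5455.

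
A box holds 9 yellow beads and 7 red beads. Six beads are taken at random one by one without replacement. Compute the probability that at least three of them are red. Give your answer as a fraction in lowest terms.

157/286

Sum the hypergeometric tail for j = 3,…,6 red beads.
Favorable = C(7,3)·C(9,3) + C(7,4)·C(9,2) + C(7,5)·C(9,1) + C(7,6)·C(9,0) = 4396; total = C(16,6) = 8008.
P = 4396/8008 = 157/286 ≈ 0.5490.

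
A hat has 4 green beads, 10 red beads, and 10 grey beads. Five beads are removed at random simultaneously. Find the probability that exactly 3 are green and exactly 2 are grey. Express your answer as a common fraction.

15/3542

Unordered draws without replacement: count favorable combinations over C(24,5).
Favorable = C(4,3) · C(10,0) · C(10,2) = 180; total = C(24,5) = 42504.
P = 180/42504 = 15/3542 ≈ 0.0042.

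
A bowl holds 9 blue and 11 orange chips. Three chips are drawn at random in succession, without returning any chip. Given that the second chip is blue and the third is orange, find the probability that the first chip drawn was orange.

5/9

P(first=orange and the second chip is blue and the third is orange) = (11/20)·(9/19)·(10/18) = 11/76.
P(E) = Σ over first color = 11/95 + 11/76 = 99/380.
By Bayes, P(first=orange | E) = 11/76 / 99/380 = 5/9 ≈ 0.5556.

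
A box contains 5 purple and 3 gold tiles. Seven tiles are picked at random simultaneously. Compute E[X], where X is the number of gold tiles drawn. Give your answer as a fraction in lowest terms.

By linearity of expectation, E[X] = Σ P(draw i is gold); by symmetry each draw (even without replacement) has P(gold) = 3/8.
E[X] = 7 · 3/8 = 21/8 ≈ 2.6250.

21/8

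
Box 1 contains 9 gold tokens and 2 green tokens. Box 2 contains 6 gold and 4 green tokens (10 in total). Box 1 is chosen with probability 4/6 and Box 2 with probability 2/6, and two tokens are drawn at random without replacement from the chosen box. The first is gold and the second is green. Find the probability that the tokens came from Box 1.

27/49

P(E | Box 1) = 9/55; P(E | Box 2) = 4/15.
P(E) = 2/3·9/55 + 1/3·4/15 = 98/495.
By Bayes' rule, P(Box 1 | E) = 6/55 / 98/495 = 27/49 ≈ 0.5510.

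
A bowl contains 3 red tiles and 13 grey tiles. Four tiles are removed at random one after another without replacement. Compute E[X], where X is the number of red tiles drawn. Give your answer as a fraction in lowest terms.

3/4

By linearity of expectation, E[X] = Σ P(draw i is red); by symmetry each draw (even without replacement) has P(red) = 3/16.
E[X] = 4 · 3/16 = 3/4 ≈ 0.7500.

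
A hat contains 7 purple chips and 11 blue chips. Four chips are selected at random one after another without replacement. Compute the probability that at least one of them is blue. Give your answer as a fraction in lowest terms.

Use the complement: P(at least one blue) = 1 − P(no blue).
P(none) = C(7,4)/C(18,4) = 35/3060.
So P = 1 − 35/3060 = 605/612 ≈ 0.9886.

605/612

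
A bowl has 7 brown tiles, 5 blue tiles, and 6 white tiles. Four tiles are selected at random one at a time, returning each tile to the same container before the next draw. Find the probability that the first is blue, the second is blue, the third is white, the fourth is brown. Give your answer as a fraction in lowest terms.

175/17496

Multiply the conditional probability of each draw in order, with replacement (the composition resets each draw).
P = (5/18) · (5/18) · (6/18) · (7/18) = 175/17496 ≈ 0.0100.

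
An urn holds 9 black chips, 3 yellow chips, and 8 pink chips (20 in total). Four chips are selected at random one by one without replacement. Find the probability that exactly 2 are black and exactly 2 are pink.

336/1615

Unordered draws without replacement: count favorable combinations over C(20,4).
Favorable = C(9,2) · C(3,0) · C(8,2) = 1008; total = C(20,4) = 4845.
P = 1008/4845 = 336/1615 ≈ 0.2080.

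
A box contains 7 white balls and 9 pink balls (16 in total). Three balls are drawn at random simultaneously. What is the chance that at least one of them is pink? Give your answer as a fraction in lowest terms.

Use the complement: P(at least one pink) = 1 − P(no pink).
P(none) = C(7,3)/C(16,3) = 35/560.
So P = 1 − 35/560 = 15/16 ≈ 0.9375.

15/16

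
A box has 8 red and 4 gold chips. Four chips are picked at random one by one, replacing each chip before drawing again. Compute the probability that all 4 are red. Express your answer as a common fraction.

Multiply the conditional probability of each draw in order, with replacement (the composition resets each draw).
P = (8/12) · (8/12) · (8/12) · (8/12) = 16/81 ≈ 0.1975.

16/81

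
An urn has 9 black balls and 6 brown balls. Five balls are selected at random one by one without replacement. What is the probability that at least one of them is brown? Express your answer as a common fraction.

Use the complement: P(at least one brown) = 1 − P(no brown).
P(none) = C(9,5)/C(15,5) = 126/3003.
So P = 1 − 126/3003 = 137/143 ≈ 0.9580.

137/143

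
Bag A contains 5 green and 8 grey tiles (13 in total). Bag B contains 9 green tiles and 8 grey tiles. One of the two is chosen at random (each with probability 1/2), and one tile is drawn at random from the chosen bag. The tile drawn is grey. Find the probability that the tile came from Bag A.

P(grey | Bag A) = 8/13; P(grey | Bag B) = 8/17.
P(grey) = 1/2·8/13 + 1/2·8/17 = 120/221.
By Bayes' rule, P(Bag A | grey) = 4/13 / 120/221 = 17/30 ≈ 0.5667.

17/30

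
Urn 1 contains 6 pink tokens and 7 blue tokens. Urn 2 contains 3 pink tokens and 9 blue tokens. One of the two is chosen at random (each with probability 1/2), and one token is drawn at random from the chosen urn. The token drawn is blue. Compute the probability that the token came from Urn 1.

P(blue | Urn 1) = 7/13; P(blue | Urn 2) = 3/4.
P(blue) = 1/2·7/13 + 1/2·3/4 = 67/104.
By Bayes' rule, P(Urn 1 | blue) = 7/26 / 67/104 = 28/67 ≈ 0.4179.

28/67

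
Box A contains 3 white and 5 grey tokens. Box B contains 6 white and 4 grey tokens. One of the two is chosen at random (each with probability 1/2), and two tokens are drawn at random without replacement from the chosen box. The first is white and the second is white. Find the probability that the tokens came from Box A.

P(E | Box A) = 3/28; P(E | Box B) = 1/3.
P(E) = 1/2·3/28 + 1/2·1/3 = 37/168.
By Bayes' rule, P(Box A | E) = 3/56 / 37/168 = 9/37 ≈ 0.2432.

9/37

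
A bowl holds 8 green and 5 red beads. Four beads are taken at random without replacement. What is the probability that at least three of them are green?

Sum the hypergeometric tail for j = 3,…,4 green beads.
Favorable = C(8,3)·C(5,1) + C(8,4)·C(5,0) = 350; total = C(13,4) = 715.
P = 350/715 = 70/143 ≈ 0.4895.

70/143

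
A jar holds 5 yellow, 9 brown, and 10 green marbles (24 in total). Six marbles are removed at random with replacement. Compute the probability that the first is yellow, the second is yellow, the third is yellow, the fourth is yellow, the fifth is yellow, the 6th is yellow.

Multiply the conditional probability of each draw in order, with replacement (the composition resets each draw).
P = (5/24) · (5/24) · (5/24) · (5/24) · (5/24) · (5/24) = 15625/191102976 ≈ 0.0001.

15625/191102976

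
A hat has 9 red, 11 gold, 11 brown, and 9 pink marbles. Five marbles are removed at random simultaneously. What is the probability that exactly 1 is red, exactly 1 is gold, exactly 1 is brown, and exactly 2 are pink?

1089/18278

Unordered draws without replacement: count favorable combinations over C(40,5).
Favorable = C(9,1) · C(11,1) · C(11,1) · C(9,2) = 39204; total = C(40,5) = 658008.
P = 39204/658008 = 1089/18278 ≈ 0.0596.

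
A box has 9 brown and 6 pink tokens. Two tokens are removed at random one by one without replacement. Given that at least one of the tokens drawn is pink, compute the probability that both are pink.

5/23

P(both pink) = C(6,2)/C(15,2) = 1/7; P(at least one pink) = 1 − C(9,2)/C(15,2) = 23/35.
Since 'both pink' ⊆ 'at least one pink', P(both | at least one) = 1/7 / 23/35 = 5/23 ≈ 0.2174.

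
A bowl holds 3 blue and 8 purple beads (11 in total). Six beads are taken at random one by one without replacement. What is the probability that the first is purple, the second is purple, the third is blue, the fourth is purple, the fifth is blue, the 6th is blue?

Multiply the conditional probability of each draw in order, without replacement, so each draw removes one from its color and from the total.
P = (8/11) · (7/10) · (3/9) · (6/8) · (2/7) · (1/6) = 1/165 ≈ 0.0061.

1/165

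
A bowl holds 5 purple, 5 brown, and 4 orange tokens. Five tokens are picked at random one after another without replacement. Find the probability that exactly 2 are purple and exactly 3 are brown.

50/1001

Unordered draws without replacement: count favorable combinations over C(14,5).
Favorable = C(5,2) · C(5,3) · C(4,0) = 100; total = C(14,5) = 2002.
P = 100/2002 = 50/1001 ≈ 0.0500.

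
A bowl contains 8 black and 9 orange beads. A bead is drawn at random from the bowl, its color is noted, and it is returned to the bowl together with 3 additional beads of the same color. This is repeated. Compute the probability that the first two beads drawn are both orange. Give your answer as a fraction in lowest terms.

27/85

After a orange draw the bowl holds 12 orange out of 20.
P = (9/17)·(12/20) = 27/85 ≈ 0.3176.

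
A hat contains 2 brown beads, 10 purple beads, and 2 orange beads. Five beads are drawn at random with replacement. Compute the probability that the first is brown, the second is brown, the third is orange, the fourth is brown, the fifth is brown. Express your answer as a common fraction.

1/16807

Multiply the conditional probability of each draw in order, with replacement (the composition resets each draw).
P = (2/14) · (2/14) · (2/14) · (2/14) · (2/14) = 1/16807 ≈ 0.0001.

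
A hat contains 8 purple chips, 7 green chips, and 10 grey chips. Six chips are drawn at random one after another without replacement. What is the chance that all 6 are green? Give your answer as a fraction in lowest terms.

1/25300

Unordered draws without replacement: count favorable combinations over C(25,6).
Favorable = C(8,0) · C(7,6) · C(10,0) = 7; total = C(25,6) = 177100.
P = 7/177100 = 1/25300 ≈ 0.0000.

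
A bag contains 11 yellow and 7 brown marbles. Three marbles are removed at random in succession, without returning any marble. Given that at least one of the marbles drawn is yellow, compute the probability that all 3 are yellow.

15/71

P(all 3 yellow) = C(11,3)/C(18,3) = 55/272; P(at least one yellow) = 1 − C(7,3)/C(18,3) = 781/816.
Since 'all 3 yellow' ⊆ 'at least one yellow', P(all 3 | at least one) = 55/272 / 781/816 = 15/71 ≈ 0.2113.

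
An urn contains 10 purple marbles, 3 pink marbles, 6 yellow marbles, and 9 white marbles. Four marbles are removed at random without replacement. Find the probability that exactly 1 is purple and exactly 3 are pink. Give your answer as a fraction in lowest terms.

2/4095

Unordered draws without replacement: count favorable combinations over C(28,4).
Favorable = C(10,1) · C(3,3) · C(6,0) · C(9,0) = 10; total = C(28,4) = 20475.
P = 10/20475 = 2/4095 ≈ 0.0005.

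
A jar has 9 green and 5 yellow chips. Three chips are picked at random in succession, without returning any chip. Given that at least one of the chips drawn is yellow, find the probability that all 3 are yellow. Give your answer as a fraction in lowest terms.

1/28

P(all 3 yellow) = C(5,3)/C(14,3) = 5/182; P(at least one yellow) = 1 − C(9,3)/C(14,3) = 10/13.
Since 'all 3 yellow' ⊆ 'at least one yellow', P(all 3 | at least one) = 5/182 / 10/13 = 1/28 ≈ 0.0357.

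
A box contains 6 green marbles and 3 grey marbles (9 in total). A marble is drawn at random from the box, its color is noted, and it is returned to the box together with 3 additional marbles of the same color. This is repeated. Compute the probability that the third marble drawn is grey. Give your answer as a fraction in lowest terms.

1/3

Sum over the four possibilities for the first two draws (grey/not-grey each), tracking how the grey count and total change by +3 per draw.
P(third is grey) = 1/3 ≈ 0.3333. (In a Pólya urn every draw has the same marginal probability 3/9.)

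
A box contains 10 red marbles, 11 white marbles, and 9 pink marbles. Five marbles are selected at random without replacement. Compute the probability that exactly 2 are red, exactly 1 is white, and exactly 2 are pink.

330/2639

Unordered draws without replacement: count favorable combinations over C(30,5).
Favorable = C(10,2) · C(11,1) · C(9,2) = 17820; total = C(30,5) = 142506.
P = 17820/142506 = 330/2639 ≈ 0.1250.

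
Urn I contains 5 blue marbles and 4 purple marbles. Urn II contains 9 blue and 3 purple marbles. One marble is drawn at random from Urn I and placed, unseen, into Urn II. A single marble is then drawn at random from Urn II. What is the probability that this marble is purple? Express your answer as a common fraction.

Condition on how many of the transferred marbles are purple (from Urn I: 4 purple of 9; then Urn II has 13 total).
  0 purple: C(4,0)C(5,1)/C(9,1) = 5/9; then P = 3/13
  1 purple: C(4,1)C(5,0)/C(9,1) = 4/9; then P = 4/13
P(purple from Urn II) = 31/117 ≈ 0.2650.

31/117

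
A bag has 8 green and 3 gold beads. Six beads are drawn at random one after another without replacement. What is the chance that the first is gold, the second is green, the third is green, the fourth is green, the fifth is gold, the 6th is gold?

Multiply the conditional probability of each draw in order, without replacement, so each draw removes one from its color and from the total.
P = (3/11) · (8/10) · (7/9) · (6/8) · (2/7) · (1/6) = 1/165 ≈ 0.0061.

1/165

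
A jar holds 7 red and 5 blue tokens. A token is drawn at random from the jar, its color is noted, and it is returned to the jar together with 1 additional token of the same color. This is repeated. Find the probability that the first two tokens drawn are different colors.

Either blue then red, or red then blue; after the first draw the total is 13.
P = (5/12)·(7/13) + (7/12)·(5/13) = 35/78 ≈ 0.4487.

35/78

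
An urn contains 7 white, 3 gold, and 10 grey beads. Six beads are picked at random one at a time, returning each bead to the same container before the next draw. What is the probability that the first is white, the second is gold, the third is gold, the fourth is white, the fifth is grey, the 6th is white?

3087/6400000

Multiply the conditional probability of each draw in order, with replacement (the composition resets each draw).
P = (7/20) · (3/20) · (3/20) · (7/20) · (10/20) · (7/20) = 3087/6400000 ≈ 0.0005.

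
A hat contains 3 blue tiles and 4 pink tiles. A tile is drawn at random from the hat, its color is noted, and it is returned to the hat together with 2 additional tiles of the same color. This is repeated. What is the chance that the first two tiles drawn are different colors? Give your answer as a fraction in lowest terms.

8/21

Either blue then pink, or pink then blue; after the first draw the total is 9.
P = (3/7)·(4/9) + (4/7)·(3/9) = 8/21 ≈ 0.3810.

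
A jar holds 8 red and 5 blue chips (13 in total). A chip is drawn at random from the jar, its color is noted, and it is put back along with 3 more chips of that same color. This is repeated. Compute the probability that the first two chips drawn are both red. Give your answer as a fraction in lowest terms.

After a red draw the jar holds 11 red out of 16.
P = (8/13)·(11/16) = 11/26 ≈ 0.4231.

11/26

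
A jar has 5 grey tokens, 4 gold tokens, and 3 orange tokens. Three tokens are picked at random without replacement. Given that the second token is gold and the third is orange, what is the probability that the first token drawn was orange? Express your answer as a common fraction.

P(first=orange and the second token is gold and the third is orange) = (3/12)·(4/11)·(2/10) = 1/55.
P(E) = Σ over first color = 1/22 + 3/110 + 1/55 = 1/11.
By Bayes, P(first=orange | E) = 1/55 / 1/11 = 1/5 ≈ 0.2000.

1/5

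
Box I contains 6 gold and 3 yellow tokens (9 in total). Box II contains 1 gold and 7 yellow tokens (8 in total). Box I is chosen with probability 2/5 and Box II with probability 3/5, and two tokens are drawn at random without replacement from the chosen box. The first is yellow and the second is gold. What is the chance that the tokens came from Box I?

P(E | Box I) = 1/4; P(E | Box II) = 1/8.
P(E) = 2/5·1/4 + 3/5·1/8 = 7/40.
By Bayes' rule, P(Box I | E) = 1/10 / 7/40 = 4/7 ≈ 0.5714.

4/7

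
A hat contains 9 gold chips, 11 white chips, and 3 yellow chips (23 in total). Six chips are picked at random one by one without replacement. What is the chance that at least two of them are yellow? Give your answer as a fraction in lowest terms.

25/161

Sum the hypergeometric tail for j = 2,…,3 yellow chips.
Favorable = C(3,2)·C(20,4) + C(3,3)·C(20,3) = 15675; total = C(23,6) = 100947.
P = 15675/100947 = 25/161 ≈ 0.1553.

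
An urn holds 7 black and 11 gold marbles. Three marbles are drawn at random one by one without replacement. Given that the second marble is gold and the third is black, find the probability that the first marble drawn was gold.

P(first=gold and the second marble is gold and the third is black) = (11/18)·(10/17)·(7/16) = 385/2448.
P(E) = Σ over first color = 77/816 + 385/2448 = 77/306.
By Bayes, P(first=gold | E) = 385/2448 / 77/306 = 5/8 ≈ 0.6250.

5/8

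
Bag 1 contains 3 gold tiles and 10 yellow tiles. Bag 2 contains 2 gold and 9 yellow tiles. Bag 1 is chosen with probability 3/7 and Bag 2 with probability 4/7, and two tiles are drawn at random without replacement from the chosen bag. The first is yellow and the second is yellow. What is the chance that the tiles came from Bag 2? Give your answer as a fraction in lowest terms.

416/691

P(E | Bag 1) = 15/26; P(E | Bag 2) = 36/55.
P(E) = 3/7·15/26 + 4/7·36/55 = 6219/10010.
By Bayes' rule, P(Bag 2 | E) = 144/385 / 6219/10010 = 416/691 ≈ 0.6020.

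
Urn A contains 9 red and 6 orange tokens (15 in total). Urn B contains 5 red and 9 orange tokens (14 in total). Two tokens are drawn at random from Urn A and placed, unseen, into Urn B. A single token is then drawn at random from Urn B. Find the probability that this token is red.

Condition on how many of the transferred tokens are red (from Urn A: 9 red of 15; then Urn B has 16 total).
  0 red: C(9,0)C(6,2)/C(15,2) = 1/7; then P = 5/16
  1 red: C(9,1)C(6,1)/C(15,2) = 18/35; then P = 6/16
  2 red: C(9,2)C(6,0)/C(15,2) = 12/35; then P = 7/16
P(red from Urn B) = 31/80 ≈ 0.3875.

31/80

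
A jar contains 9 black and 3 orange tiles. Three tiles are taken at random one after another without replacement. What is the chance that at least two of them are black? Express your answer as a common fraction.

Sum the hypergeometric tail for j = 2,…,3 black tiles.
Favorable = C(9,2)·C(3,1) + C(9,3)·C(3,0) = 192; total = C(12,3) = 220.
P = 192/220 = 48/55 ≈ 0.8727.

48/55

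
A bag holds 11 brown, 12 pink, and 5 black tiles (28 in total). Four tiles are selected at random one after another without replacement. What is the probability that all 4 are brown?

Unordered draws without replacement: count favorable combinations over C(28,4).
Favorable = C(11,4) · C(12,0) · C(5,0) = 330; total = C(28,4) = 20475.
P = 330/20475 = 22/1365 ≈ 0.0161.

22/1365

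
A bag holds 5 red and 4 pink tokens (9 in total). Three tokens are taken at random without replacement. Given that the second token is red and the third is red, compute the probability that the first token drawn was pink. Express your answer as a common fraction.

P(first=pink and the second token is red and the third is red) = (4/9)·(5/8)·(4/7) = 10/63.
P(E) = Σ over first color = 5/42 + 10/63 = 5/18.
By Bayes, P(first=pink | E) = 10/63 / 5/18 = 4/7 ≈ 0.5714.

4/7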